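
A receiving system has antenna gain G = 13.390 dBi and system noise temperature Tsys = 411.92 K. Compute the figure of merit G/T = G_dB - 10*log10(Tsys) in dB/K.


G/T = 13.390 - 10*log10(411.92) = 13.390 - 26.14813 = -12.76 dB/K

-12.76 dB/K


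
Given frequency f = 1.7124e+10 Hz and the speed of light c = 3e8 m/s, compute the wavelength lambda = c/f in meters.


lambda = c / f = 3.0000e+08 / 1.7124e+10 = 0.01752 m

0.01752 m


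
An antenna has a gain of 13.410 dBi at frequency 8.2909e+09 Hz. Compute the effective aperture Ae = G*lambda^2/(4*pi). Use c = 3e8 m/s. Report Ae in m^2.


lambda = c / f = 3.0000e+08 / 8.2909e+09 = 0.03618425 m
G_linear = 10^(13.410/10) = 21.92805
Ae = G_linear * lambda^2 / (4*pi) = 21.92805 * 0.03618425^2 / (4*pi) = 2.285e-03 m^2

2.285e-03 m^2


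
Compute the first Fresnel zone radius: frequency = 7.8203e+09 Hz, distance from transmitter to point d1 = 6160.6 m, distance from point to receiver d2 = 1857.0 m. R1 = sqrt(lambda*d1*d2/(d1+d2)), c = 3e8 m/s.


lambda = c / f = 3.0000e+08 / 7.8203e+09 = 0.03836170 m
R1 = sqrt(0.03836170 * 6160.6 * 1857.0 / (6160.6 + 1857.0)) = 7.399 m

7.399 m


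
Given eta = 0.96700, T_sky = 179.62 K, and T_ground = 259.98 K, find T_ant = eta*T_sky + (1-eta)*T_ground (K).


T_ant = 0.96700 * 179.62 + (1 - 0.96700) * 259.98 = 182.3 K

182.3 K


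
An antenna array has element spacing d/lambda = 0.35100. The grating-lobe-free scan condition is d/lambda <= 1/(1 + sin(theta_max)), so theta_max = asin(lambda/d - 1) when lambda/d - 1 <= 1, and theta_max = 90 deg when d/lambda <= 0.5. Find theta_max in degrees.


lambda/d - 1 = 1/0.35100 - 1 = 1.849003 >= 1
d/lambda <= 0.5, so the array can scan to endfire without grating lobes: theta_max = 90 deg

90 deg


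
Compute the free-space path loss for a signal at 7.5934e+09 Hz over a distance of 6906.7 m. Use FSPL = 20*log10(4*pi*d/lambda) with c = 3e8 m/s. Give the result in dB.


lambda = c / f = 3.0000e+08 / 7.5934e+09 = 0.03950799 m
FSPL = 20 * log10(4*pi*6906.7/0.03950799) = 126.8 dB

126.8 dB


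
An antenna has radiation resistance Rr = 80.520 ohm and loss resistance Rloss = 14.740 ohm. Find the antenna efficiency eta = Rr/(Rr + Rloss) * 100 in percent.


eta = 80.520 / (80.520 + 14.740) * 100 = 84.53%

84.53%


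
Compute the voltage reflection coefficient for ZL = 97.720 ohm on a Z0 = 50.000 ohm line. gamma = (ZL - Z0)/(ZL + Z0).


gamma = (97.720 - 50.000) / (97.720 + 50.000) = 0.3230

0.3230


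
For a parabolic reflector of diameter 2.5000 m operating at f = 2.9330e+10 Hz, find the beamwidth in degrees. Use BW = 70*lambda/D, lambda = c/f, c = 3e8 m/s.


lambda = c / f = 3.0000e+08 / 2.9330e+10 = 0.01022844 m
BW = 70 * 0.01022844 / 2.5000 = 0.2864 deg

0.2864 deg


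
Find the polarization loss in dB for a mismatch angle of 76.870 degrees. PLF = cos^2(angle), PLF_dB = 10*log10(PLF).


PLF_linear = cos^2(76.870 deg) = 0.05160223
PLF_dB = 10 * log10(0.05160223) = -12.87 dB

-12.87 dB


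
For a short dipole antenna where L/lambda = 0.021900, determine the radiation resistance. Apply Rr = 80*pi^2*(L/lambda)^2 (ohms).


Rr = 80 * pi^2 * (0.021900)^2 = 80 * 9.869604 * 4.796100e-04 = 0.3787 ohm

0.3787 ohm


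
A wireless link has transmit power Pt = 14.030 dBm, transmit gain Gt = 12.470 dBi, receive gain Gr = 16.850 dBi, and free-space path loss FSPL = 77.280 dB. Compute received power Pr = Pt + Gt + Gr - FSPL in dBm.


Pr = 14.030 + 12.470 + 16.850 - 77.280 = -33.93 dBm

-33.93 dBm


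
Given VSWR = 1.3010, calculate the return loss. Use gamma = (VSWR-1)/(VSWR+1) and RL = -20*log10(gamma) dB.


gamma = (1.3010 - 1) / (1.3010 + 1) = 0.1308127
RL = -20 * log10(0.1308127) = 17.67 dB

17.67 dB


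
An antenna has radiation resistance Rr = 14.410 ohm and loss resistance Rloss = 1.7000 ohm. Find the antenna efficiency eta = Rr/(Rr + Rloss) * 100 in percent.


eta = 14.410 / (14.410 + 1.7000) * 100 = 89.45%

89.45%


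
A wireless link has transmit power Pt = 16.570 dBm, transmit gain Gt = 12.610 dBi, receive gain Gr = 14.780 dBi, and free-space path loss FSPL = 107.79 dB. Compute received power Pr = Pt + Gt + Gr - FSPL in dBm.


Pr = 16.570 + 12.610 + 14.780 - 107.79 = -63.83 dBm

-63.83 dBm


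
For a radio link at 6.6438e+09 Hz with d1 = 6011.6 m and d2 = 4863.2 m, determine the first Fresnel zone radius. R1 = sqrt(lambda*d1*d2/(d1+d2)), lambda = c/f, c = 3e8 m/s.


lambda = c / f = 3.0000e+08 / 6.6438e+09 = 0.04515488 m
R1 = sqrt(0.04515488 * 6011.6 * 4863.2 / (6011.6 + 4863.2)) = 11.02 m

11.02 m


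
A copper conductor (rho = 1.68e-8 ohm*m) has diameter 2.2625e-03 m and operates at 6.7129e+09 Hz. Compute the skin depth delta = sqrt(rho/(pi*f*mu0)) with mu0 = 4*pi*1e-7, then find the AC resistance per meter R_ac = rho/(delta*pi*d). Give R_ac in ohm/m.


delta = sqrt(1.68e-8 / (pi * 6.7129e+09 * 4*pi*1e-7)) = 7.961954e-07 m
R_ac = 1.68e-8 / (7.961954e-07 * pi * 2.2625e-03) = 2.969 ohm/m

2.969 ohm/m


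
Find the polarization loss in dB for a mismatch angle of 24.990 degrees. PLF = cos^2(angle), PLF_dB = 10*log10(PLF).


PLF_linear = cos^2(24.990 deg) = 0.8215275
PLF_dB = 10 * log10(0.8215275) = -0.8538 dB

-0.8538 dB


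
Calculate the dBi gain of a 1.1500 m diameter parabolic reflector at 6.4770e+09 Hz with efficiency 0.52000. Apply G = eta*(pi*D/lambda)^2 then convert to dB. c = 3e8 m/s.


lambda = c / f = 3.0000e+08 / 6.4770e+09 = 0.04631774 m
G_linear = 0.52000 * (pi * 1.1500 / 0.04631774)^2 = 3163.764
G_dBi = 10 * log10(3163.764) = 35.00 dBi

35.00 dBi


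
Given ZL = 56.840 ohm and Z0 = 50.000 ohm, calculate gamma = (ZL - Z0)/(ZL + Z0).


gamma = (56.840 - 50.000) / (56.840 + 50.000) = 0.06402

0.06402


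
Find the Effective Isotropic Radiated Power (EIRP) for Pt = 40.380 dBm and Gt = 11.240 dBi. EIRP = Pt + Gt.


EIRP = Pt + Gt = 40.380 + 11.240 = 51.62 dBm

51.62 dBm


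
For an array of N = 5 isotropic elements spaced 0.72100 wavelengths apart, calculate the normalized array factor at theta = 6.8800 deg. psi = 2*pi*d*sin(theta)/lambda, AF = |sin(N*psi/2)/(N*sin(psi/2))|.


psi = 2*pi*0.72100*sin(6.8800 deg) = 0.5426712 rad
AF = |sin(5*0.5426712/2) / (5*sin(0.5426712/2))| = 0.7292

0.7292


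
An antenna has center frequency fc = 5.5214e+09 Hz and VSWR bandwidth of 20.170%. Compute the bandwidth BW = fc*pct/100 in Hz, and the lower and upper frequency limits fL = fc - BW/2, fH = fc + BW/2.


BW = 5.5214e+09 * 20.170/100 = 1.113666e+09 Hz
fL = 5.5214e+09 - 1.113666e+09/2 = 4.965e+09 Hz
fH = 5.5214e+09 + 1.113666e+09/2 = 6.078e+09 Hz

BW=1.114e+09 Hz, fL=4.965e+09 Hz, fH=6.078e+09 Hz


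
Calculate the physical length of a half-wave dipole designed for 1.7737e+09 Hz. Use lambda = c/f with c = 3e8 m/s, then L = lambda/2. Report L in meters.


lambda = c / f = 3.0000e+08 / 1.7737e+09 = 0.1691380 m
L = lambda / 2 = 0.1691380 / 2 = 0.08457 m

0.08457 m


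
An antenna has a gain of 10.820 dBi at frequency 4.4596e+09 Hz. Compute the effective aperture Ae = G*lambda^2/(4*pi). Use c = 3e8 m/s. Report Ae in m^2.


lambda = c / f = 3.0000e+08 / 4.4596e+09 = 0.06727061 m
G_linear = 10^(10.820/10) = 12.07814
Ae = G_linear * lambda^2 / (4*pi) = 12.07814 * 0.06727061^2 / (4*pi) = 4.350e-03 m^2

4.350e-03 m^2


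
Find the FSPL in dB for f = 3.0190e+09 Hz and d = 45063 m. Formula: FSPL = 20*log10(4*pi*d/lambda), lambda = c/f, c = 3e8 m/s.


lambda = c / f = 3.0000e+08 / 3.0190e+09 = 0.09937065 m
FSPL = 20 * log10(4*pi*45063/0.09937065) = 135.1 dB

135.1 dB


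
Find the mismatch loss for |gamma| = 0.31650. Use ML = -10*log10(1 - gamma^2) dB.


ML = -10 * log10(1 - 0.31650^2) = -10 * log10(0.89982775) = 0.4584 dB

0.4584 dB


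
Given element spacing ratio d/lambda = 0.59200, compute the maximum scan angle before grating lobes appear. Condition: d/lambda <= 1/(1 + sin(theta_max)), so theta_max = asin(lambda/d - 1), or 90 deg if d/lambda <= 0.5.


lambda/d - 1 = 1/0.59200 - 1 = 0.6891892
theta_max = asin(0.6891892) = 43.57 deg

43.57 deg


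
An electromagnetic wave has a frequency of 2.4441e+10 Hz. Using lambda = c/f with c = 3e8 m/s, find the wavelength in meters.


lambda = c / f = 3.0000e+08 / 2.4441e+10 = 0.01227 m

0.01227 m


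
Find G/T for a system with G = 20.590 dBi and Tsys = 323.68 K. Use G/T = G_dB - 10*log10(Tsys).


G/T = 20.590 - 10*log10(323.68) = 20.590 - 25.10116 = -4.511 dB/K

-4.511 dB/K


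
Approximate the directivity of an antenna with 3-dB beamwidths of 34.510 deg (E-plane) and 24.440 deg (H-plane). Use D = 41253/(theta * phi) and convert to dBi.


D_linear = 41253 / (34.510 * 24.440) = 48.91132
D_dBi = 10 * log10(48.91132) = 16.89 dBi

16.89 dBi


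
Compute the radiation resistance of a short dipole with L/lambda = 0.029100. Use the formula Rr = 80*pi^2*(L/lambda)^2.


Rr = 80 * pi^2 * (0.029100)^2 = 80 * 9.869604 * 8.468100e-04 = 0.6686 ohm

0.6686 ohm


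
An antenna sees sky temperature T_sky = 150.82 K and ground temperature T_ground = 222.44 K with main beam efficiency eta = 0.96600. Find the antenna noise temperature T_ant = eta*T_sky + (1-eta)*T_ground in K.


T_ant = 0.96600 * 150.82 + (1 - 0.96600) * 222.44 = 153.3 K

153.3 K


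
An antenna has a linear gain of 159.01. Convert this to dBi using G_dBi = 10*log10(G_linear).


G_dBi = 10 * log10(159.01) = 22.01 dBi

22.01 dBi


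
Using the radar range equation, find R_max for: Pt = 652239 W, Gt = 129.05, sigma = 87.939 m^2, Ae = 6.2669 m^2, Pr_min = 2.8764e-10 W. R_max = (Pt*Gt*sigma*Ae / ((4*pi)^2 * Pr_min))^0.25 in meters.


R^4 = 652239*129.05*87.939*6.2669 / ((4*pi)^2 * 2.8764e-10) = 1.021245e+18
R_max = 1.021245e+18^0.25 = 31789 m

31789 m


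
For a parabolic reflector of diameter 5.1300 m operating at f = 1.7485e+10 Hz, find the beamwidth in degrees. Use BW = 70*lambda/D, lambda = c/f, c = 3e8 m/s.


lambda = c / f = 3.0000e+08 / 1.7485e+10 = 0.01715756 m
BW = 70 * 0.01715756 / 5.1300 = 0.2341 deg

0.2341 deg


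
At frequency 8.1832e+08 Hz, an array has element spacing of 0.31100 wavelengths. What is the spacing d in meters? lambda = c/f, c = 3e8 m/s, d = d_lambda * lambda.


lambda = c / f = 3.0000e+08 / 8.1832e+08 = 0.3666048 m
d = 0.31100 * 0.3666048 = 0.1140 m

0.1140 m


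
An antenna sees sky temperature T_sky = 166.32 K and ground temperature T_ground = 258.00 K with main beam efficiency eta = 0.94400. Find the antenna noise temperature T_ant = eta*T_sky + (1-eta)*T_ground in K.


T_ant = 0.94400 * 166.32 + (1 - 0.94400) * 258.00 = 171.5 K

171.5 K


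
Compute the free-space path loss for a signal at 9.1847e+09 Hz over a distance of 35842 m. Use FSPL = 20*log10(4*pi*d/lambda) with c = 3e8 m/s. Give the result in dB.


lambda = c / f = 3.0000e+08 / 9.1847e+09 = 0.03266302 m
FSPL = 20 * log10(4*pi*35842/0.03266302) = 142.8 dB

142.8 dB


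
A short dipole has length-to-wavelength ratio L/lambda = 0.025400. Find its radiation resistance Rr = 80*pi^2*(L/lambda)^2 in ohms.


Rr = 80 * pi^2 * (0.025400)^2 = 80 * 9.869604 * 6.451600e-04 = 0.5094 ohm

0.5094 ohm


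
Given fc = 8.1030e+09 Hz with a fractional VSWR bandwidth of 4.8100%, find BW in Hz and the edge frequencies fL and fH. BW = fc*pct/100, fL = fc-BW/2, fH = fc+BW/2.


BW = 8.1030e+09 * 4.8100/100 = 3.897543e+08 Hz
fL = 8.1030e+09 - 3.897543e+08/2 = 7.908e+09 Hz
fH = 8.1030e+09 + 3.897543e+08/2 = 8.298e+09 Hz

BW=3.898e+08 Hz, fL=7.908e+09 Hz, fH=8.298e+09 Hz


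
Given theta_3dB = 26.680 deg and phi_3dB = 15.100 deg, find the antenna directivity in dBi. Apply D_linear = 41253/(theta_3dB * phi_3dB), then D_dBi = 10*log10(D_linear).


D_linear = 41253 / (26.680 * 15.100) = 102.3983
D_dBi = 10 * log10(102.3983) = 20.10 dBi

20.10 dBi


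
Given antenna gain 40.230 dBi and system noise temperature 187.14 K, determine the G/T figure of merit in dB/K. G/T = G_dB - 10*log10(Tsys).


G/T = 40.230 - 10*log10(187.14) = 40.230 - 22.72167 = 17.51 dB/K

17.51 dB/K


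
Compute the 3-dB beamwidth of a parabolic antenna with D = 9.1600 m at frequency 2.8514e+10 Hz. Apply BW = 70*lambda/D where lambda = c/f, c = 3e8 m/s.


lambda = c / f = 3.0000e+08 / 2.8514e+10 = 0.01052115 m
BW = 70 * 0.01052115 / 9.1600 = 0.08040 deg

0.08040 deg


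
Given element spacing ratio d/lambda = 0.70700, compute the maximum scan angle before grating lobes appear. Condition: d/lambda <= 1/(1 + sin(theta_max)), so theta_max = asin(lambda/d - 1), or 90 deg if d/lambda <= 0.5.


lambda/d - 1 = 1/0.70700 - 1 = 0.4144272
theta_max = asin(0.4144272) = 24.48 deg

24.48 deg


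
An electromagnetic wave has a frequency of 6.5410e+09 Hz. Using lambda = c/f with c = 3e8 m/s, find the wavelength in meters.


lambda = c / f = 3.0000e+08 / 6.5410e+09 = 0.04586 m

0.04586 m


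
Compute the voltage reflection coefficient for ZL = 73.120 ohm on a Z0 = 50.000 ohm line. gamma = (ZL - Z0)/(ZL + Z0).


gamma = (73.120 - 50.000) / (73.120 + 50.000) = 0.1878

0.1878


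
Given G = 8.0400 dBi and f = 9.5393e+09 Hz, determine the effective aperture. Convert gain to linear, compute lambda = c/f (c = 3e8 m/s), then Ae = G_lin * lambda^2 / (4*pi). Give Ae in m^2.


lambda = c / f = 3.0000e+08 / 9.5393e+09 = 0.03144885 m
G_linear = 10^(8.0400/10) = 6.367955
Ae = G_linear * lambda^2 / (4*pi) = 6.367955 * 0.03144885^2 / (4*pi) = 5.012e-04 m^2

5.012e-04 m^2


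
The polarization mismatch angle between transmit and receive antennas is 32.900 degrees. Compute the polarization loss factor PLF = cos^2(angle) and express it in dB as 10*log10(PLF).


PLF_linear = cos^2(32.900 deg) = 0.7049615
PLF_dB = 10 * log10(0.7049615) = -1.518 dB

-1.518 dB


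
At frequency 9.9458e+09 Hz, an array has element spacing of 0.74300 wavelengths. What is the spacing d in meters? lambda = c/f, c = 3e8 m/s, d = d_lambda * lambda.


lambda = c / f = 3.0000e+08 / 9.9458e+09 = 0.03016349 m
d = 0.74300 * 0.03016349 = 0.02241 m

0.02241 m


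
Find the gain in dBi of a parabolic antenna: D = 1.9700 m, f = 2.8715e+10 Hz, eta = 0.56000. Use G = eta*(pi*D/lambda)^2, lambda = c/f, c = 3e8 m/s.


lambda = c / f = 3.0000e+08 / 2.8715e+10 = 0.01044750 m
G_linear = 0.56000 * (pi * 1.9700 / 0.01044750)^2 = 196514.9
G_dBi = 10 * log10(196514.9) = 52.93 dBi

52.93 dBi


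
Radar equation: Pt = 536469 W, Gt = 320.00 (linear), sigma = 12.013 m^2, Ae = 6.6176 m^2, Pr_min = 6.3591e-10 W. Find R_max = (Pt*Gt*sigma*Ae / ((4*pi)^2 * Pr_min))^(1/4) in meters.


R^4 = 536469*320.00*12.013*6.6176 / ((4*pi)^2 * 6.3591e-10) = 1.359037e+17
R_max = 1.359037e+17^0.25 = 19200 m

19200 m


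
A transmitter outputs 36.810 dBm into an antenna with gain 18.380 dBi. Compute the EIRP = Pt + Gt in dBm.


EIRP = Pt + Gt = 36.810 + 18.380 = 55.19 dBm

55.19 dBm


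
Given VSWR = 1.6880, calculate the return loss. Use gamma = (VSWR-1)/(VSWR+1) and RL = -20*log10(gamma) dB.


gamma = (1.6880 - 1) / (1.6880 + 1) = 0.2559524
RL = -20 * log10(0.2559524) = 11.84 dB

11.84 dB


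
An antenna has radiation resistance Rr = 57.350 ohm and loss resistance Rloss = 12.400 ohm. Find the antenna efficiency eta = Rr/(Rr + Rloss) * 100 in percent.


eta = 57.350 / (57.350 + 12.400) * 100 = 82.22%

82.22%


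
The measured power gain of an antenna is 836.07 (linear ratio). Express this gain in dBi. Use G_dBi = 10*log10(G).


G_dBi = 10 * log10(836.07) = 29.22 dBi

29.22 dBi


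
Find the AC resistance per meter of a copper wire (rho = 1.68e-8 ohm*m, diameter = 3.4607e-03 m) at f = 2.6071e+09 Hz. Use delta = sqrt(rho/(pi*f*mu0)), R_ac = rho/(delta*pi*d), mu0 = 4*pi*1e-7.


delta = sqrt(1.68e-8 / (pi * 2.6071e+09 * 4*pi*1e-7)) = 1.277603e-06 m
R_ac = 1.68e-8 / (1.277603e-06 * pi * 3.4607e-03) = 1.209 ohm/m

1.209 ohm/m


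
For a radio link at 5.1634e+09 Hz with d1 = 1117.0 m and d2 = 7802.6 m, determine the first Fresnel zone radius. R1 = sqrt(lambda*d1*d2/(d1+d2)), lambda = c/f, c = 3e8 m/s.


lambda = c / f = 3.0000e+08 / 5.1634e+09 = 0.05810125 m
R1 = sqrt(0.05810125 * 1117.0 * 7802.6 / (1117.0 + 7802.6)) = 7.535 m

7.535 m


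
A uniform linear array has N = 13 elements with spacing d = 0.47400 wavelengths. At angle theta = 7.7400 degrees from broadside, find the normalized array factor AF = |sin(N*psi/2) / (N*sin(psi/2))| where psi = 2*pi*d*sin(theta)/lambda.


psi = 2*pi*0.47400*sin(7.7400 deg) = 0.4011020 rad
AF = |sin(13*0.4011020/2) / (13*sin(0.4011020/2))| = 0.1967

0.1967


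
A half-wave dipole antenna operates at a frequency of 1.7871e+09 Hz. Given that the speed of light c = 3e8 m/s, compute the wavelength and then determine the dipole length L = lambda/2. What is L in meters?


lambda = c / f = 3.0000e+08 / 1.7871e+09 = 0.1678697 m
L = lambda / 2 = 0.1678697 / 2 = 0.08393 m

0.08393 m


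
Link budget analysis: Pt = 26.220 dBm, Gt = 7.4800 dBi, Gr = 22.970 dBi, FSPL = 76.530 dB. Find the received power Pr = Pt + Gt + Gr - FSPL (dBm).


Pr = 26.220 + 7.4800 + 22.970 - 76.530 = -19.86 dBm

-19.86 dBm


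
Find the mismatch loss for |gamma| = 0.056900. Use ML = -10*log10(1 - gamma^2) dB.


ML = -10 * log10(1 - 0.056900^2) = -10 * log10(0.99676239) = 0.01408 dB

0.01408 dB


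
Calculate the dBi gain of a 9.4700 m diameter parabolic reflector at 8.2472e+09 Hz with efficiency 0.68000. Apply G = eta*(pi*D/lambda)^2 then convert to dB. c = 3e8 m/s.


lambda = c / f = 3.0000e+08 / 8.2472e+09 = 0.03637598 m
G_linear = 0.68000 * (pi * 9.4700 / 0.03637598)^2 = 454861.5
G_dBi = 10 * log10(454861.5) = 56.58 dBi

56.58 dBi


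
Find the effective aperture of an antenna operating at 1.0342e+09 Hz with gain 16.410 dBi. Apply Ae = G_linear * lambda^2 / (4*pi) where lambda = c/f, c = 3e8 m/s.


lambda = c / f = 3.0000e+08 / 1.0342e+09 = 0.2900793 m
G_linear = 10^(16.410/10) = 43.75221
Ae = G_linear * lambda^2 / (4*pi) = 43.75221 * 0.2900793^2 / (4*pi) = 0.2930 m^2

0.2930 m^2


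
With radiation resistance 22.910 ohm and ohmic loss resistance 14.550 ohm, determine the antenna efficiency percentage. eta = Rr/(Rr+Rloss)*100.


eta = 22.910 / (22.910 + 14.550) * 100 = 61.16%

61.16%


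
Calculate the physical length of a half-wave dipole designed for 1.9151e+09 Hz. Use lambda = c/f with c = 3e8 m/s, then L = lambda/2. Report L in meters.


lambda = c / f = 3.0000e+08 / 1.9151e+09 = 0.1566498 m
L = lambda / 2 = 0.1566498 / 2 = 0.07832 m

0.07832 m


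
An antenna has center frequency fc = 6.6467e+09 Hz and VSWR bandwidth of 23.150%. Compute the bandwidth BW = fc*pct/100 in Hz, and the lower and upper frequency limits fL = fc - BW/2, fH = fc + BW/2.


BW = 6.6467e+09 * 23.150/100 = 1.538711e+09 Hz
fL = 6.6467e+09 - 1.538711e+09/2 = 5.877e+09 Hz
fH = 6.6467e+09 + 1.538711e+09/2 = 7.416e+09 Hz

BW=1.539e+09 Hz, fL=5.877e+09 Hz, fH=7.416e+09 Hz


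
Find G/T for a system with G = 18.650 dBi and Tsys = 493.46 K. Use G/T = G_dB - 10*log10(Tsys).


G/T = 18.650 - 10*log10(493.46) = 18.650 - 26.93252 = -8.283 dB/K

-8.283 dB/K


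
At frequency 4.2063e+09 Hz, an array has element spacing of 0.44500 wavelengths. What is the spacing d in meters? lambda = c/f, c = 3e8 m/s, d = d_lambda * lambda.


lambda = c / f = 3.0000e+08 / 4.2063e+09 = 0.07132159 m
d = 0.44500 * 0.07132159 = 0.03174 m

0.03174 m


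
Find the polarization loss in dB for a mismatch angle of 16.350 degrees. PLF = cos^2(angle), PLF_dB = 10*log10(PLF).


PLF_linear = cos^2(16.350 deg) = 0.9207554
PLF_dB = 10 * log10(0.9207554) = -0.3586 dB

-0.3586 dB


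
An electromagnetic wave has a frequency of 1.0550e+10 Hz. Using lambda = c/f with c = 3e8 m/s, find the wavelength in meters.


lambda = c / f = 3.0000e+08 / 1.0550e+10 = 0.02844 m

0.02844 m


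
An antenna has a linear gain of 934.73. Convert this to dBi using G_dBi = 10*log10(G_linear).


G_dBi = 10 * log10(934.73) = 29.71 dBi

29.71 dBi


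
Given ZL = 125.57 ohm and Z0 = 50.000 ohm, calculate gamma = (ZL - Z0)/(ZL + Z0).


gamma = (125.57 - 50.000) / (125.57 + 50.000) = 0.4304

0.4304


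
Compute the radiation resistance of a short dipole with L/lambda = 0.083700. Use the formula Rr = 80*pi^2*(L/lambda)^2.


Rr = 80 * pi^2 * (0.083700)^2 = 80 * 9.869604 * 7.005690e-03 = 5.531 ohm

5.531 ohm


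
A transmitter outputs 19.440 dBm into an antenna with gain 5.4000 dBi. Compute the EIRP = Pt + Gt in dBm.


EIRP = Pt + Gt = 19.440 + 5.4000 = 24.84 dBm

24.84 dBm


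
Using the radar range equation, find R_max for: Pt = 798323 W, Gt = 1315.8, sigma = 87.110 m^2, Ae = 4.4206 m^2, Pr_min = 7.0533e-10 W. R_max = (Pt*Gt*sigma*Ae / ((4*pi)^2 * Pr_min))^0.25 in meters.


R^4 = 798323*1315.8*87.110*4.4206 / ((4*pi)^2 * 7.0533e-10) = 3.631664e+18
R_max = 3.631664e+18^0.25 = 43654 m

43654 m


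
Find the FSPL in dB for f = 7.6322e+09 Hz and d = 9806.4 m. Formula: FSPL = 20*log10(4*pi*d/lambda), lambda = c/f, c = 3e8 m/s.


lambda = c / f = 3.0000e+08 / 7.6322e+09 = 0.03930715 m
FSPL = 20 * log10(4*pi*9806.4/0.03930715) = 129.9 dB

129.9 dB


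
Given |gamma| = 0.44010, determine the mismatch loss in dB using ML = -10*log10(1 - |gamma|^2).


ML = -10 * log10(1 - 0.44010^2) = -10 * log10(0.80631199) = 0.9350 dB

0.9350 dB


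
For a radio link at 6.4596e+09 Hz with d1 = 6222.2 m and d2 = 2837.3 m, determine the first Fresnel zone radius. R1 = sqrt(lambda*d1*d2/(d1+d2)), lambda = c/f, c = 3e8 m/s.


lambda = c / f = 3.0000e+08 / 6.4596e+09 = 0.04644250 m
R1 = sqrt(0.04644250 * 6222.2 * 2837.3 / (6222.2 + 2837.3)) = 9.513 m

9.513 m


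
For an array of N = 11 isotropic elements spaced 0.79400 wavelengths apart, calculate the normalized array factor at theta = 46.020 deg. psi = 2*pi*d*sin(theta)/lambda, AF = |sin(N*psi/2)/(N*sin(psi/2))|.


psi = 2*pi*0.79400*sin(46.020 deg) = 3.589887 rad
AF = |sin(11*3.589887/2) / (11*sin(3.589887/2))| = 0.07274

0.07274


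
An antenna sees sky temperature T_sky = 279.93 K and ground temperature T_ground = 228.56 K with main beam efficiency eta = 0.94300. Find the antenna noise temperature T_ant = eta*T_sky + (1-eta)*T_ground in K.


T_ant = 0.94300 * 279.93 + (1 - 0.94300) * 228.56 = 277.0 K

277.0 K


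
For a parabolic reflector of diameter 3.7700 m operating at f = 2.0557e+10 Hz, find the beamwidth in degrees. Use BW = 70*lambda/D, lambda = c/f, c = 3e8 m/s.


lambda = c / f = 3.0000e+08 / 2.0557e+10 = 0.01459357 m
BW = 70 * 0.01459357 / 3.7700 = 0.2710 deg

0.2710 deg


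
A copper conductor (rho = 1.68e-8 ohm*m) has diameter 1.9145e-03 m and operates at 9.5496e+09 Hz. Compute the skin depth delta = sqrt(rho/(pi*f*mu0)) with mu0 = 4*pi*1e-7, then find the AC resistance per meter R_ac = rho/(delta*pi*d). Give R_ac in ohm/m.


delta = sqrt(1.68e-8 / (pi * 9.5496e+09 * 4*pi*1e-7)) = 6.675475e-07 m
R_ac = 1.68e-8 / (6.675475e-07 * pi * 1.9145e-03) = 4.184 ohm/m

4.184 ohm/m


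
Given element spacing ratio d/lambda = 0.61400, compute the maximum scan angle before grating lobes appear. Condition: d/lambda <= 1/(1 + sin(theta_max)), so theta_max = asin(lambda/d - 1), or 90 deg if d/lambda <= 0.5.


lambda/d - 1 = 1/0.61400 - 1 = 0.6286645
theta_max = asin(0.6286645) = 38.95 deg

38.95 deg


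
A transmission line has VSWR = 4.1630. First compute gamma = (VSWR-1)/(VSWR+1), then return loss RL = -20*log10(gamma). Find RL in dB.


gamma = (4.1630 - 1) / (4.1630 + 1) = 0.6126283
RL = -20 * log10(0.6126283) = 4.256 dB

4.256 dB


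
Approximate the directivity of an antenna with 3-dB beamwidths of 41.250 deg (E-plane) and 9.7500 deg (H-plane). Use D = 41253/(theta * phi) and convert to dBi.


D_linear = 41253 / (41.250 * 9.7500) = 102.5716
D_dBi = 10 * log10(102.5716) = 20.11 dBi

20.11 dBi


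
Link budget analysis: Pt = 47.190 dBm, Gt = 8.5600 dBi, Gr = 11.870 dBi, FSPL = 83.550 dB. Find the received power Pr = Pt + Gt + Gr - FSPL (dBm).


Pr = 47.190 + 8.5600 + 11.870 - 83.550 = -15.93 dBm

-15.93 dBm


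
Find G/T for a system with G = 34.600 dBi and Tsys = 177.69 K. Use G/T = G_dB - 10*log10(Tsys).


G/T = 34.600 - 10*log10(177.69) = 34.600 - 22.49663 = 12.10 dB/K

12.10 dB/K


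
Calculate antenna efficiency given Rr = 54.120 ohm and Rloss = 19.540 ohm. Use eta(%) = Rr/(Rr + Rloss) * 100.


eta = 54.120 / (54.120 + 19.540) * 100 = 73.47%

73.47%


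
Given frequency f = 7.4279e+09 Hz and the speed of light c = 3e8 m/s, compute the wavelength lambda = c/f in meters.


lambda = c / f = 3.0000e+08 / 7.4279e+09 = 0.04039 m

0.04039 m


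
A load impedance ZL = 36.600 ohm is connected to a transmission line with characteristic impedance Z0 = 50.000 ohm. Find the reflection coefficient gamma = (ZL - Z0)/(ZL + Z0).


gamma = (36.600 - 50.000) / (36.600 + 50.000) = -0.1547

-0.1547


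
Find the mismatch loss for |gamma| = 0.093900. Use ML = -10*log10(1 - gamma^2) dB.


ML = -10 * log10(1 - 0.093900^2) = -10 * log10(0.99118279) = 0.03846 dB

0.03846 dB


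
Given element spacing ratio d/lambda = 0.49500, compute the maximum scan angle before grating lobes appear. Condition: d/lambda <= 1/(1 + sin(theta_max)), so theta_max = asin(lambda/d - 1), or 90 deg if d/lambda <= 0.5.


lambda/d - 1 = 1/0.49500 - 1 = 1.020202 >= 1
d/lambda <= 0.5, so the array can scan to endfire without grating lobes: theta_max = 90 deg

90 deg


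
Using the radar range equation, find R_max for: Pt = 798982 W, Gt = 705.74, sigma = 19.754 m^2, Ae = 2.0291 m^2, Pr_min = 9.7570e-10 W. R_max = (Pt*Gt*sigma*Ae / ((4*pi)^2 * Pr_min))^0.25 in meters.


R^4 = 798982*705.74*19.754*2.0291 / ((4*pi)^2 * 9.7570e-10) = 1.466912e+17
R_max = 1.466912e+17^0.25 = 19570 m

19570 m


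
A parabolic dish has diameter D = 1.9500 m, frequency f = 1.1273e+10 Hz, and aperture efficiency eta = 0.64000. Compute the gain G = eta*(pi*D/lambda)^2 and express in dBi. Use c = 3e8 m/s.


lambda = c / f = 3.0000e+08 / 1.1273e+10 = 0.02661226 m
G_linear = 0.64000 * (pi * 1.9500 / 0.02661226)^2 = 33914.50
G_dBi = 10 * log10(33914.50) = 45.30 dBi

45.30 dBi


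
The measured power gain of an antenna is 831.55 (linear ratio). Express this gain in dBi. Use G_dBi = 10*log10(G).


G_dBi = 10 * log10(831.55) = 29.20 dBi

29.20 dBi


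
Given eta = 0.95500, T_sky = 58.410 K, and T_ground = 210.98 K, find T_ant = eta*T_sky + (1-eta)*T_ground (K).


T_ant = 0.95500 * 58.410 + (1 - 0.95500) * 210.98 = 65.28 K

65.28 K


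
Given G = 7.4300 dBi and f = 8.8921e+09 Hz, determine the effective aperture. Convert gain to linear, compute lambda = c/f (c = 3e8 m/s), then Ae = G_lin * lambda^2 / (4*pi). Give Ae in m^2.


lambda = c / f = 3.0000e+08 / 8.8921e+09 = 0.03373781 m
G_linear = 10^(7.4300/10) = 5.533501
Ae = G_linear * lambda^2 / (4*pi) = 5.533501 * 0.03373781^2 / (4*pi) = 5.012e-04 m^2

5.012e-04 m^2


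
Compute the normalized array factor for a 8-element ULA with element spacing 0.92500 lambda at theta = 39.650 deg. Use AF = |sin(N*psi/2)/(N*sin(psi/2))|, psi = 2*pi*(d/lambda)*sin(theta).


psi = 2*pi*0.92500*sin(39.650 deg) = 3.708581 rad
AF = |sin(8*3.708581/2) / (8*sin(3.708581/2))| = 0.09982

0.09982


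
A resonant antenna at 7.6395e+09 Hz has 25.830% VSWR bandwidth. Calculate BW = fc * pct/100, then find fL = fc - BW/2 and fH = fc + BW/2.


BW = 7.6395e+09 * 25.830/100 = 1.973283e+09 Hz
fL = 7.6395e+09 - 1.973283e+09/2 = 6.653e+09 Hz
fH = 7.6395e+09 + 1.973283e+09/2 = 8.626e+09 Hz

BW=1.973e+09 Hz, fL=6.653e+09 Hz, fH=8.626e+09 Hz


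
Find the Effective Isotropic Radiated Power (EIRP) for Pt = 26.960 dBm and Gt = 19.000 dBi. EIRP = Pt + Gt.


EIRP = Pt + Gt = 26.960 + 19.000 = 45.96 dBm

45.96 dBm


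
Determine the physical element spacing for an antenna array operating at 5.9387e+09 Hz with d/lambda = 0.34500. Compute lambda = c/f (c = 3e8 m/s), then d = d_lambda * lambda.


lambda = c / f = 3.0000e+08 / 5.9387e+09 = 0.05051611 m
d = 0.34500 * 0.05051611 = 0.01743 m

0.01743 m


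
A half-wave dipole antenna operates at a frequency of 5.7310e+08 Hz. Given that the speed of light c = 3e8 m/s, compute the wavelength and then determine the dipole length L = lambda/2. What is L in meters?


lambda = c / f = 3.0000e+08 / 5.7310e+08 = 0.5234689 m
L = lambda / 2 = 0.5234689 / 2 = 0.2617 m

0.2617 m


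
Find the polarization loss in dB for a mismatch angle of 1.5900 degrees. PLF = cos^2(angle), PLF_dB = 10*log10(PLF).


PLF_linear = cos^2(1.5900 deg) = 0.9992301
PLF_dB = 10 * log10(0.9992301) = -3.345e-03 dB

-3.345e-03 dB


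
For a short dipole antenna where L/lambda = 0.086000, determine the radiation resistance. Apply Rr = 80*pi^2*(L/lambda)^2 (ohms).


Rr = 80 * pi^2 * (0.086000)^2 = 80 * 9.869604 * 7.396000e-03 = 5.840 ohm

5.840 ohm


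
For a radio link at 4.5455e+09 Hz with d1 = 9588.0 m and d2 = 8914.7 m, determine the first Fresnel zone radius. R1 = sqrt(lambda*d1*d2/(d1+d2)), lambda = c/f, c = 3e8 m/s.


lambda = c / f = 3.0000e+08 / 4.5455e+09 = 0.06599934 m
R1 = sqrt(0.06599934 * 9588.0 * 8914.7 / (9588.0 + 8914.7)) = 17.46 m

17.46 m


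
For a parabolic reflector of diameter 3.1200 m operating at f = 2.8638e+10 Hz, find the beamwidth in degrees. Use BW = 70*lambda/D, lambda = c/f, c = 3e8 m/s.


lambda = c / f = 3.0000e+08 / 2.8638e+10 = 0.01047559 m
BW = 70 * 0.01047559 / 3.1200 = 0.2350 deg

0.2350 deg


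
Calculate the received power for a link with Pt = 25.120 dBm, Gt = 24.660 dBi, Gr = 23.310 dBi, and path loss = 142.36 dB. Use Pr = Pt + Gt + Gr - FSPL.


Pr = 25.120 + 24.660 + 23.310 - 142.36 = -69.27 dBm

-69.27 dBm


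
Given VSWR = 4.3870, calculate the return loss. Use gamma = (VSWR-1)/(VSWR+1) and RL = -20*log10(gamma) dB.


gamma = (4.3870 - 1) / (4.3870 + 1) = 0.6287358
RL = -20 * log10(0.6287358) = 4.031 dB

4.031 dB


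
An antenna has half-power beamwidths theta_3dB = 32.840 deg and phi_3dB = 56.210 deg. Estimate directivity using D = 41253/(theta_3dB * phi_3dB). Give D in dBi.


D_linear = 41253 / (32.840 * 56.210) = 22.34801
D_dBi = 10 * log10(22.34801) = 13.49 dBi

13.49 dBi


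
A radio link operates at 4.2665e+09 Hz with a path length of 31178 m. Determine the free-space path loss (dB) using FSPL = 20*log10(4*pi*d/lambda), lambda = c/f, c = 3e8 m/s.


lambda = c / f = 3.0000e+08 / 4.2665e+09 = 0.07031525 m
FSPL = 20 * log10(4*pi*31178/0.07031525) = 134.9 dB

134.9 dB


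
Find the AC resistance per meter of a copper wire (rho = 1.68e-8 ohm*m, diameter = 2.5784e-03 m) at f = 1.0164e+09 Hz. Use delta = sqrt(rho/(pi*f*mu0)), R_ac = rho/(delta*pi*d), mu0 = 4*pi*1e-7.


delta = sqrt(1.68e-8 / (pi * 1.0164e+09 * 4*pi*1e-7)) = 2.046173e-06 m
R_ac = 1.68e-8 / (2.046173e-06 * pi * 2.5784e-03) = 1.014 ohm/m

1.014 ohm/m


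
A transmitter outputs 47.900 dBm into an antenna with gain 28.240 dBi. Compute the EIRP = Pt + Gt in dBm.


EIRP = Pt + Gt = 47.900 + 28.240 = 76.14 dBm

76.14 dBm


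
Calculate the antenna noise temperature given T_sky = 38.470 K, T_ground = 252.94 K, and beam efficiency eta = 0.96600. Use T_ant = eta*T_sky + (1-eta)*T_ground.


T_ant = 0.96600 * 38.470 + (1 - 0.96600) * 252.94 = 45.76 K

45.76 K


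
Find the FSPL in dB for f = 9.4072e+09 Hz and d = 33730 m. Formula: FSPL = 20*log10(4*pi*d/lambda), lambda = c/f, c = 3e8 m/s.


lambda = c / f = 3.0000e+08 / 9.4072e+09 = 0.03189047 m
FSPL = 20 * log10(4*pi*33730/0.03189047) = 142.5 dB

142.5 dB


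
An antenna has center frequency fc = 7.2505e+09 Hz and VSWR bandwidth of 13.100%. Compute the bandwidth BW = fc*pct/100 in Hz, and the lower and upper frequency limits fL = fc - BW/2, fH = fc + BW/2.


BW = 7.2505e+09 * 13.100/100 = 9.498155e+08 Hz
fL = 7.2505e+09 - 9.498155e+08/2 = 6.776e+09 Hz
fH = 7.2505e+09 + 9.498155e+08/2 = 7.725e+09 Hz

BW=9.498e+08 Hz, fL=6.776e+09 Hz, fH=7.725e+09 Hz


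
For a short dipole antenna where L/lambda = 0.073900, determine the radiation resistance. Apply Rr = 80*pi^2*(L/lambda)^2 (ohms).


Rr = 80 * pi^2 * (0.073900)^2 = 80 * 9.869604 * 5.461210e-03 = 4.312 ohm

4.312 ohm


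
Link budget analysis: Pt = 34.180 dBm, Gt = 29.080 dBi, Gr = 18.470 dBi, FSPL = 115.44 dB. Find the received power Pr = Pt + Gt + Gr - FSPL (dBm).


Pr = 34.180 + 29.080 + 18.470 - 115.44 = -33.71 dBm

-33.71 dBm


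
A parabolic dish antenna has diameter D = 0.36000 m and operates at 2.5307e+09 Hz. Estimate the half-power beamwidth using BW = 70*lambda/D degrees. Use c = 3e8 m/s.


lambda = c / f = 3.0000e+08 / 2.5307e+09 = 0.1185443 m
BW = 70 * 0.1185443 / 0.36000 = 23.05 deg

23.05 deg


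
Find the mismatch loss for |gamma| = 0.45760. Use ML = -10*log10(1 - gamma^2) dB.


ML = -10 * log10(1 - 0.45760^2) = -10 * log10(0.79060224) = 1.020 dB

1.020 dB


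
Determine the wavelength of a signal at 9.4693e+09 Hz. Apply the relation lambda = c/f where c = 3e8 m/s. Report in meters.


lambda = c / f = 3.0000e+08 / 9.4693e+09 = 0.03168 m

0.03168 m


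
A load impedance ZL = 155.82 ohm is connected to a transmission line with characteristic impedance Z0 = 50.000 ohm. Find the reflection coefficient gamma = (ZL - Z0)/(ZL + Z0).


gamma = (155.82 - 50.000) / (155.82 + 50.000) = 0.5141

0.5141


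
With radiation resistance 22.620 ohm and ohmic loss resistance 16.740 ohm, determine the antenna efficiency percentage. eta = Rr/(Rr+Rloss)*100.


eta = 22.620 / (22.620 + 16.740) * 100 = 57.47%

57.47%


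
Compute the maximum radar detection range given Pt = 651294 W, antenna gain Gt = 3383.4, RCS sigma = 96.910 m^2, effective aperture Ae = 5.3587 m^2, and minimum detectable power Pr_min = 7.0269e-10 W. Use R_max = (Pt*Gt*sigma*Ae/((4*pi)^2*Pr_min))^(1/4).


R^4 = 651294*3383.4*96.910*5.3587 / ((4*pi)^2 * 7.0269e-10) = 1.031276e+19
R_max = 1.031276e+19^0.25 = 56669 m

56669 m


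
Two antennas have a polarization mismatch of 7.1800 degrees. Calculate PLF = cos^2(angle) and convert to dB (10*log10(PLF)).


PLF_linear = cos^2(7.1800 deg) = 0.9843783
PLF_dB = 10 * log10(0.9843783) = -0.06838 dB

-0.06838 dB


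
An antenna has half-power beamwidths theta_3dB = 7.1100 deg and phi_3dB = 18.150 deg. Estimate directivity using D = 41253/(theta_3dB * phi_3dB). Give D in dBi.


D_linear = 41253 / (7.1100 * 18.150) = 319.6755
D_dBi = 10 * log10(319.6755) = 25.05 dBi

25.05 dBi


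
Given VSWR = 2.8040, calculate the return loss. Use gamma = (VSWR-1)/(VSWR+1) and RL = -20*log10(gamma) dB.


gamma = (2.8040 - 1) / (2.8040 + 1) = 0.4742376
RL = -20 * log10(0.4742376) = 6.480 dB

6.480 dB


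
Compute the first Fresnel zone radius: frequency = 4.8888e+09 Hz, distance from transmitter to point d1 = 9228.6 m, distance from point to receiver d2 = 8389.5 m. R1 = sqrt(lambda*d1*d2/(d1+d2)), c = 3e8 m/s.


lambda = c / f = 3.0000e+08 / 4.8888e+09 = 0.06136475 m
R1 = sqrt(0.06136475 * 9228.6 * 8389.5 / (9228.6 + 8389.5)) = 16.42 m

16.42 m


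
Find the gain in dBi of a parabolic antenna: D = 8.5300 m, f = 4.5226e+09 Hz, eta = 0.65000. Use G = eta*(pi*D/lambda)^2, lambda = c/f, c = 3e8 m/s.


lambda = c / f = 3.0000e+08 / 4.5226e+09 = 0.06633352 m
G_linear = 0.65000 * (pi * 8.5300 / 0.06633352)^2 = 106082.8
G_dBi = 10 * log10(106082.8) = 50.26 dBi

50.26 dBi


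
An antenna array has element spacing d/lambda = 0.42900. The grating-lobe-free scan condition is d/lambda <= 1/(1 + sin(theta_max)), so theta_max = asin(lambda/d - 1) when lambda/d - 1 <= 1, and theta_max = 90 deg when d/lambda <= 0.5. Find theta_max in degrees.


lambda/d - 1 = 1/0.42900 - 1 = 1.331002 >= 1
d/lambda <= 0.5, so the array can scan to endfire without grating lobes: theta_max = 90 deg

90 deg


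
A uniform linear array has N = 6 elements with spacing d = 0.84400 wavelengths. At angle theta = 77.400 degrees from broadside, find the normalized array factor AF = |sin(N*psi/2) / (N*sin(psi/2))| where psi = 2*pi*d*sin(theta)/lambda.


psi = 2*pi*0.84400*sin(77.400 deg) = 5.175295 rad
AF = |sin(6*5.175295/2) / (6*sin(5.175295/2))| = 0.05737

0.05737


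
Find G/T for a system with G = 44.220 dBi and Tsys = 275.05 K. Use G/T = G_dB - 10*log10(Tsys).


G/T = 44.220 - 10*log10(275.05) = 44.220 - 24.39412 = 19.83 dB/K

19.83 dB/K


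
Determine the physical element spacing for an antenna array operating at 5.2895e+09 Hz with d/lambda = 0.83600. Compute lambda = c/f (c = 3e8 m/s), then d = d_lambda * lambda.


lambda = c / f = 3.0000e+08 / 5.2895e+09 = 0.05671614 m
d = 0.83600 * 0.05671614 = 0.04741 m

0.04741 m


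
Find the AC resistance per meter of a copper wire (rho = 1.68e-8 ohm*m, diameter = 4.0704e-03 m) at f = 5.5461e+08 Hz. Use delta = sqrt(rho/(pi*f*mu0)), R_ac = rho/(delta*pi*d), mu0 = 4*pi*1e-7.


delta = sqrt(1.68e-8 / (pi * 5.5461e+08 * 4*pi*1e-7)) = 2.770007e-06 m
R_ac = 1.68e-8 / (2.770007e-06 * pi * 4.0704e-03) = 0.4743 ohm/m

0.4743 ohm/m


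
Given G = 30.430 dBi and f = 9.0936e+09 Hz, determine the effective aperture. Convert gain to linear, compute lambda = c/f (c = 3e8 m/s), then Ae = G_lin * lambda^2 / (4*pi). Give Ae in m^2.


lambda = c / f = 3.0000e+08 / 9.0936e+09 = 0.03299023 m
G_linear = 10^(30.430/10) = 1104.079
Ae = G_linear * lambda^2 / (4*pi) = 1104.079 * 0.03299023^2 / (4*pi) = 0.09562 m^2

0.09562 m^2


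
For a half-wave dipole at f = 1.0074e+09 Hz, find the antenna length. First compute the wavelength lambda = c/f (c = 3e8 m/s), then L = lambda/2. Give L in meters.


lambda = c / f = 3.0000e+08 / 1.0074e+09 = 0.2977963 m
L = lambda / 2 = 0.2977963 / 2 = 0.1489 m

0.1489 m


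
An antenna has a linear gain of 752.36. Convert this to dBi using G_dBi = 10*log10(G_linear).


G_dBi = 10 * log10(752.36) = 28.76 dBi

28.76 dBi


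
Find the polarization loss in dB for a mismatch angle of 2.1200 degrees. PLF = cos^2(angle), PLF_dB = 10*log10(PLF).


PLF_linear = cos^2(2.1200 deg) = 0.9986316
PLF_dB = 10 * log10(0.9986316) = -5.947e-03 dB

-5.947e-03 dB


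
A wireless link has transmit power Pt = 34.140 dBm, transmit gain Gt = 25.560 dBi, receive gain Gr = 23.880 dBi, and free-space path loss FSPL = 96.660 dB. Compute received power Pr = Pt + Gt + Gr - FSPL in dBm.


Pr = 34.140 + 25.560 + 23.880 - 96.660 = -13.08 dBm

-13.08 dBm


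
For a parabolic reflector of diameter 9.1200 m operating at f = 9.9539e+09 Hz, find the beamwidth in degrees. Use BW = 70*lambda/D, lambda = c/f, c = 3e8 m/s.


lambda = c / f = 3.0000e+08 / 9.9539e+09 = 0.03013894 m
BW = 70 * 0.03013894 / 9.1200 = 0.2313 deg

0.2313 deg


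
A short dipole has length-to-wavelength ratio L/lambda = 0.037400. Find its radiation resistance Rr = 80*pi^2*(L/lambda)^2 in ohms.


Rr = 80 * pi^2 * (0.037400)^2 = 80 * 9.869604 * 1.398760e-03 = 1.104 ohm

1.104 ohm


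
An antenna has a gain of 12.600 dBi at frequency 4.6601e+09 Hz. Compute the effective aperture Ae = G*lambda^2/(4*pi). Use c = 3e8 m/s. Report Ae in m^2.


lambda = c / f = 3.0000e+08 / 4.6601e+09 = 0.06437630 m
G_linear = 10^(12.600/10) = 18.19701
Ae = G_linear * lambda^2 / (4*pi) = 18.19701 * 0.06437630^2 / (4*pi) = 6.001e-03 m^2

6.001e-03 m^2


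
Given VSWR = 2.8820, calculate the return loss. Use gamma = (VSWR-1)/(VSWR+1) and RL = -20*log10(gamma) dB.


gamma = (2.8820 - 1) / (2.8820 + 1) = 0.4848016
RL = -20 * log10(0.4848016) = 6.289 dB

6.289 dB


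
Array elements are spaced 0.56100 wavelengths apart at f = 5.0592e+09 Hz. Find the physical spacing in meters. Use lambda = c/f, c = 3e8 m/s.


lambda = c / f = 3.0000e+08 / 5.0592e+09 = 0.05929791 m
d = 0.56100 * 0.05929791 = 0.03327 m

0.03327 m


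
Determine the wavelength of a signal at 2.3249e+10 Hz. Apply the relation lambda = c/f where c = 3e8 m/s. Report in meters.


lambda = c / f = 3.0000e+08 / 2.3249e+10 = 0.01290 m

0.01290 m


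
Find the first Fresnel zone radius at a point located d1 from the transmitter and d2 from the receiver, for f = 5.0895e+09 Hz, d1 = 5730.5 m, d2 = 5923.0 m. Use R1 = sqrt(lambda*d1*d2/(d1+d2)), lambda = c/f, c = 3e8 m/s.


lambda = c / f = 3.0000e+08 / 5.0895e+09 = 0.05894489 m
R1 = sqrt(0.05894489 * 5730.5 * 5923.0 / (5730.5 + 5923.0)) = 13.10 m

13.10 m
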